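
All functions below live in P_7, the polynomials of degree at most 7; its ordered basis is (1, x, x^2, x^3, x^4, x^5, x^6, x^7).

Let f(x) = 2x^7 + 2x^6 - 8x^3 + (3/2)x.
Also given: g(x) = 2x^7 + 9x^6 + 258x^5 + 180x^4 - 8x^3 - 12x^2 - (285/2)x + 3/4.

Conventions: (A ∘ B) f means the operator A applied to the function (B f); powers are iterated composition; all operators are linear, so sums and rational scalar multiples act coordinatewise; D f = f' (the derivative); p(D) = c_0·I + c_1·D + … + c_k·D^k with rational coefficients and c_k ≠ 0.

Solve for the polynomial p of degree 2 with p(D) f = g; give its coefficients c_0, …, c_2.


D^0 f = 2x^7 + 2x^6 - 8x^3 + (3/2)x
D^1 f = 14x^6 + 12x^5 - 24x^2 + 3/2
D^2 f = 84x^5 + 60x^4 - 48x
matching coefficients of g against c_0 f + c_1 Df + … from the top degree down determines the c_i
solution: c_0 = 1, c_1 = 1/2, c_2 = 3

p(D) = I + (1/2)·D + 3·D^2, i.e. c_0 = 1, c_1 = 1/2, c_2 = 3


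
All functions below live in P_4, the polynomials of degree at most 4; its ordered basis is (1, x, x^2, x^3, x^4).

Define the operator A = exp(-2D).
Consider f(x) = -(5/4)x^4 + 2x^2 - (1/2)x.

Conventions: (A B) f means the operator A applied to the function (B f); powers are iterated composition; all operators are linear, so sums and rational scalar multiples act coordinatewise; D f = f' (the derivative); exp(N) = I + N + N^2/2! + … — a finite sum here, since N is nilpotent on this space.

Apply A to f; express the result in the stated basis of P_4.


the result is g(x) = -(5/4)x^4 + 10x^3 - 28x^2 + (63/2)x - 11

order-1 term: 10x^3 - 8x + 1
order-2 term: -30x^2 + 8
order-3 term: 40x
order-4 term: -20
the series for exp(-2D) f terminates at order 4
exp(-2D) f = -(5/4)x^4 + 10x^3 - 28x^2 + (63/2)x - 11


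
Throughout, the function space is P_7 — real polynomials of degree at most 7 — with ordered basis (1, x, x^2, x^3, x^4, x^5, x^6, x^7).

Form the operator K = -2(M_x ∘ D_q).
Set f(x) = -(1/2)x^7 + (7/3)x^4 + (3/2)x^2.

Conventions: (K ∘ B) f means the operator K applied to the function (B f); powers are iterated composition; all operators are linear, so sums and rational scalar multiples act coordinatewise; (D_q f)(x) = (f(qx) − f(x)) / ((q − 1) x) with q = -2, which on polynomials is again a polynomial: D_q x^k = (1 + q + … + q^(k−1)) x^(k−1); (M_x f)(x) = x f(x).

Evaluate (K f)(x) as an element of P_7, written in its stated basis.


the result is g(x) = 43x^7 + (70/3)x^4 + 3x^2

D_q f = -(43/2)x^6 - (35/3)x^3 - (3/2)x
M_x D_q f = -(43/2)x^7 - (35/3)x^4 - (3/2)x^2
(-2(M_x ∘ D_q)) f = 43x^7 + (70/3)x^4 + 3x^2


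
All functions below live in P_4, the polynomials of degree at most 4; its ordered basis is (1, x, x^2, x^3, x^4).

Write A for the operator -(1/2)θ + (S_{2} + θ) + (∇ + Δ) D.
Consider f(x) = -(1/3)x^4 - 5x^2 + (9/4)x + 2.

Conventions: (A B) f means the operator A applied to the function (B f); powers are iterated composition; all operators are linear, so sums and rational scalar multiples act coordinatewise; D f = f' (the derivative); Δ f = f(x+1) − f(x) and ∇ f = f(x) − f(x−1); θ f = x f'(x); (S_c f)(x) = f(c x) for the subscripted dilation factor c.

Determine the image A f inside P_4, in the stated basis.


θ f = -(4/3)x^4 - 10x^2 + (9/4)x
(-(1/2)θ) f = (2/3)x^4 + 5x^2 - (9/8)x
S_{2} f = -(16/3)x^4 - 20x^2 + (9/2)x + 2
θ f = -(4/3)x^4 - 10x^2 + (9/4)x
(S_{2} + θ) f = -(20/3)x^4 - 30x^2 + (27/4)x + 2
D f = -(4/3)x^3 - 10x + 9/4
∇ D f = -4x^2 + 4x - 34/3
Δ D f = -4x^2 - 4x - 34/3
(∇ + Δ) D f = -8x^2 - 68/3
(-(1/2)θ + (S_{2} + θ) + (∇ + Δ) D) f = -6x^4 - 33x^2 + (45/8)x - 62/3

the result is g(x) = -6x^4 - 33x^2 + (45/8)x - 62/3


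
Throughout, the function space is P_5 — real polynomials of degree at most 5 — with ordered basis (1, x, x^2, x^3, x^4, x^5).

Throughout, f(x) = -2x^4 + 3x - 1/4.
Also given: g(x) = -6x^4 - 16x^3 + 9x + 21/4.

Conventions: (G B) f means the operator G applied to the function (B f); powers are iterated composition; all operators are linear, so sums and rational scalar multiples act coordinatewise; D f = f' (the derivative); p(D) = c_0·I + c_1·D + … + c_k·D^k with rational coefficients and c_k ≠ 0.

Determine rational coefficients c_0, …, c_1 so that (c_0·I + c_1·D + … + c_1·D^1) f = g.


c_0 = 3, c_1 = 2

D^0 f = -2x^4 + 3x - 1/4
D^1 f = -8x^3 + 3
matching coefficients of g against c_0 f + c_1 Df + … from the top degree down determines the c_i
solution: c_0 = 3, c_1 = 2


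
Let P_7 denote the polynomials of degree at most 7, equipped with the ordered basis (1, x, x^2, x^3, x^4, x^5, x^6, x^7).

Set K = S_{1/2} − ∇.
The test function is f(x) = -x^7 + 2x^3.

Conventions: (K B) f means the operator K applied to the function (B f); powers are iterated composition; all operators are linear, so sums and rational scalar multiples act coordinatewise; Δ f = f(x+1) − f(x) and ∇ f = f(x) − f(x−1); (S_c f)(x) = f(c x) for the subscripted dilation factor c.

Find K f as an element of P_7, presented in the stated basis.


S_{1/2} f = -(1/128)x^7 + (1/4)x^3
∇ f = -7x^6 + 21x^5 - 35x^4 + 35x^3 - 15x^2 + x + 1
(-∇) f = 7x^6 - 21x^5 + 35x^4 - 35x^3 + 15x^2 - x - 1
(S_{1/2} − ∇) f = -(1/128)x^7 + 7x^6 - 21x^5 + 35x^4 - (139/4)x^3 + 15x^2 - x - 1

the image equals g(x) = -(1/128)x^7 + 7x^6 - 21x^5 + 35x^4 - (139/4)x^3 + 15x^2 - x - 1


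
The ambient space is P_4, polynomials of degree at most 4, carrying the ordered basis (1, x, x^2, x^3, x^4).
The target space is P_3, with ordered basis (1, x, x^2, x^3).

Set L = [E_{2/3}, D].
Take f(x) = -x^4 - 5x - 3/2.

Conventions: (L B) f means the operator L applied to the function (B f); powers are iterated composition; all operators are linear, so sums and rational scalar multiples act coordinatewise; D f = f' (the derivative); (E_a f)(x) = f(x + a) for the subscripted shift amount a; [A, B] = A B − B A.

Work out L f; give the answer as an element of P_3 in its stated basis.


g(x) = 0

D f = -4x^3 - 5
E_{2/3} D f = -4x^3 - 8x^2 - (16/3)x - 167/27
E_{2/3} f = -x^4 - (8/3)x^3 - (8/3)x^2 - (167/27)x - 815/162
D E_{2/3} f = -4x^3 - 8x^2 - (16/3)x - 167/27
[E_{2/3}, D] f = 0


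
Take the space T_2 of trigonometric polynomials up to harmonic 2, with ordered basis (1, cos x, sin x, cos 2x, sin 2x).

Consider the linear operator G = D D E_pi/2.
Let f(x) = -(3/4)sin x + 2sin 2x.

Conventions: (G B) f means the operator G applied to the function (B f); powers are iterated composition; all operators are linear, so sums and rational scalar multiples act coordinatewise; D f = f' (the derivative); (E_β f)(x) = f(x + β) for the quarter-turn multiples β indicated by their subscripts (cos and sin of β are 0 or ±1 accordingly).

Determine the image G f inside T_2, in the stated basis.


E_pi/2 f = -(3/4)cos x - 2sin 2x
D E_pi/2 f = (3/4)sin x - 4cos 2x
D (D E_pi/2) f = (3/4)cos x + 8sin 2x

the image equals g(x) = (3/4)cos x + 8sin 2x


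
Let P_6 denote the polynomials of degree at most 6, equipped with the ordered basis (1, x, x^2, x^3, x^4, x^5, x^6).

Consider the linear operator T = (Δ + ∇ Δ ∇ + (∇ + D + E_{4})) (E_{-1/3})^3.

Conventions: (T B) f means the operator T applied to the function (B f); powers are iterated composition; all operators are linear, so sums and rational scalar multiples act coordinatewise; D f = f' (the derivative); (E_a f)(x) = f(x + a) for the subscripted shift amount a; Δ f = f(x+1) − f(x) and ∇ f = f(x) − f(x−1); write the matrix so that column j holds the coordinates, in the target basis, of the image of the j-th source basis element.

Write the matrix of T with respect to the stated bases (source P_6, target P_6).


image of 1: 1
image of x: x + 6
image of x^2: x^2 + 12x + 3
image of x^3: x^3 + 18x^2 + 9x + 44
image of x^4: x^4 + 24x^3 + 18x^2 + 176x + 25
image of x^5: x^5 + 30x^4 + 30x^3 + 440x^2 + 125x + 430
image of x^6: x^6 + 36x^5 + 45x^4 + 880x^3 + 375x^2 + 2580x + 119
each image's coordinates form column j of the matrix

the matrix is [[1, 6, 3, 44, 25, 430, 119]; [0, 1, 12, 9, 176, 125, 2580]; [0, 0, 1, 18, 18, 440, 375]; [0, 0, 0, 1, 24, 30, 880]; [0, 0, 0, 0, 1, 30, 45]; [0, 0, 0, 0, 0, 1, 36]; [0, 0, 0, 0, 0, 0, 1]] (rows listed top to bottom)


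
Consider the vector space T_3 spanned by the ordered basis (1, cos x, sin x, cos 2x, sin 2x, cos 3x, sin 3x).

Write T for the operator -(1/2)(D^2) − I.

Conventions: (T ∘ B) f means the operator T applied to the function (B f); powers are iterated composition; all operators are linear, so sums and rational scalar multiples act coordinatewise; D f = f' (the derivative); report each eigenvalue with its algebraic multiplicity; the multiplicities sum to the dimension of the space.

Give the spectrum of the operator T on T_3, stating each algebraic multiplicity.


image of 1: -1
image of cos x: -(1/2)cos x
image of sin x: -(1/2)sin x
image of cos 2x: cos 2x
image of sin 2x: sin 2x
image of cos 3x: (7/2)cos 3x
image of sin 3x: (7/2)sin 3x
the matrix is diagonal; its diagonal is (-1, -1/2, -1/2, 1, 1, 7/2, 7/2)
for a triangular matrix the eigenvalues are the diagonal entries, with algebraic multiplicity their repetition count

λ = -1 (multiplicity 1), λ = -1/2 (multiplicity 2), λ = 1 (multiplicity 2), λ = 7/2 (multiplicity 2)


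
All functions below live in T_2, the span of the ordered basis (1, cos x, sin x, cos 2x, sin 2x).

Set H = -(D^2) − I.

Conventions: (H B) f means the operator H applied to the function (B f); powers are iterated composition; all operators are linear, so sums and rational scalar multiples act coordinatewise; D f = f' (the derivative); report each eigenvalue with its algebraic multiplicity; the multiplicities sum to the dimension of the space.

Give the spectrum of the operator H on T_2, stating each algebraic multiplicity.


λ = -1 (multiplicity 1), λ = 0 (multiplicity 2), λ = 3 (multiplicity 2)

image of 1: -1
image of cos x: 0
image of sin x: 0
image of cos 2x: 3cos 2x
image of sin 2x: 3sin 2x
the matrix is diagonal; its diagonal is (-1, 0, 0, 3, 3)
for a triangular matrix the eigenvalues are the diagonal entries, with algebraic multiplicity their repetition count


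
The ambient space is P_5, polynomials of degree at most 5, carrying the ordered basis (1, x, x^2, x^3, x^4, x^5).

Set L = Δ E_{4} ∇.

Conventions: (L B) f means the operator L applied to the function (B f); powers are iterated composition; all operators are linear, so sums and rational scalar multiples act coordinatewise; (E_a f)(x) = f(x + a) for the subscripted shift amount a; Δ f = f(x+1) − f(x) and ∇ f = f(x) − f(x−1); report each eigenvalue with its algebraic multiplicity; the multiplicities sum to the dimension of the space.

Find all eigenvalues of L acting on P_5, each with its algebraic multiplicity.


λ = 0 (multiplicity 6)

image of 1: 0
image of x: 0
image of x^2: 2
image of x^3: 6x + 24
image of x^4: 12x^2 + 96x + 194
image of x^5: 20x^3 + 240x^2 + 970x + 1320
the matrix is upper triangular; its diagonal is (0, 0, 0, 0, 0, 0)
for a triangular matrix the eigenvalues are the diagonal entries, with algebraic multiplicity their repetition count


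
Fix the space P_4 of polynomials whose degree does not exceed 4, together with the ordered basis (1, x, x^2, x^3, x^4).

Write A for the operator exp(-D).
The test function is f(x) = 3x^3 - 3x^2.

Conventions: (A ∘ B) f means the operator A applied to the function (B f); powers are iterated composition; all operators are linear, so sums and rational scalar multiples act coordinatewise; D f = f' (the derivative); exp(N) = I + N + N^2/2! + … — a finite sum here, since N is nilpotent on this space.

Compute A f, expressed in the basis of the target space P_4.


g(x) = 3x^3 - 12x^2 + 15x - 6

order-1 term: -9x^2 + 6x
order-2 term: 9x - 3
order-3 term: -3
the series for exp(-D) f terminates at order 3
exp(-D) f = 3x^3 - 12x^2 + 15x - 6


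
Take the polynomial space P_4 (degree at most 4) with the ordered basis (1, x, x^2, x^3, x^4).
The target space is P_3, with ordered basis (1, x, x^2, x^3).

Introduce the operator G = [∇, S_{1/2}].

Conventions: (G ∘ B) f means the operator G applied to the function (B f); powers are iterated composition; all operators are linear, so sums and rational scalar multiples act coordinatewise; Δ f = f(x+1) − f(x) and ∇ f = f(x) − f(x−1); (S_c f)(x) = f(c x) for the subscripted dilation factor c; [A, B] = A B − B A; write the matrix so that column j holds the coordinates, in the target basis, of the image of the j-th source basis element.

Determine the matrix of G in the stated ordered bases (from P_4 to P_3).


image of 1: 0
image of x: -1/2
image of x^2: -(1/2)x + 3/4
image of x^3: -(3/8)x^2 + (9/8)x - 7/8
image of x^4: -(1/4)x^3 + (9/8)x^2 - (7/4)x + 15/16
each image's coordinates form column j of the matrix

the matrix is [[0, -1/2, 3/4, -7/8, 15/16]; [0, 0, -1/2, 9/8, -7/4]; [0, 0, 0, -3/8, 9/8]; [0, 0, 0, 0, -1/4]] (rows listed top to bottom)


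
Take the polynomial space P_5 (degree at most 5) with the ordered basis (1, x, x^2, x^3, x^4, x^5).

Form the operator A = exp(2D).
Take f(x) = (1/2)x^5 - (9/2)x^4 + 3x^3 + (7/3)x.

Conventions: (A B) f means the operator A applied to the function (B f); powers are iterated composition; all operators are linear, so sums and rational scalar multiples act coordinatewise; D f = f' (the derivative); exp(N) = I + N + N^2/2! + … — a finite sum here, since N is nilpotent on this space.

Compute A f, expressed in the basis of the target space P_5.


order-1 term: 5x^4 - 36x^3 + 18x^2 + 14/3
order-2 term: 20x^3 - 108x^2 + 36x
order-3 term: 40x^2 - 144x + 24
order-4 term: 40x - 72
order-5 term: 16
the series for exp(2D) f terminates at order 5
exp(2D) f = (1/2)x^5 + (1/2)x^4 - 13x^3 - 50x^2 - (197/3)x - 82/3

g(x) = (1/2)x^5 + (1/2)x^4 - 13x^3 - 50x^2 - (197/3)x - 82/3


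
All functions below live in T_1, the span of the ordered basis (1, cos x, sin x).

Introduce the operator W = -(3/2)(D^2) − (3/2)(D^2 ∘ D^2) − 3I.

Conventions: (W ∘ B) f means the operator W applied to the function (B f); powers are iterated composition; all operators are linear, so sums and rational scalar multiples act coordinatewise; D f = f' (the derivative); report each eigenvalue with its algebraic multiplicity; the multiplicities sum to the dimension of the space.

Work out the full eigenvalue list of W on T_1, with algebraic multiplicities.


image of 1: -3
image of cos x: -3cos x
image of sin x: -3sin x
the matrix is diagonal; its diagonal is (-3, -3, -3)
for a triangular matrix the eigenvalues are the diagonal entries, with algebraic multiplicity their repetition count

λ = -3 (multiplicity 3)


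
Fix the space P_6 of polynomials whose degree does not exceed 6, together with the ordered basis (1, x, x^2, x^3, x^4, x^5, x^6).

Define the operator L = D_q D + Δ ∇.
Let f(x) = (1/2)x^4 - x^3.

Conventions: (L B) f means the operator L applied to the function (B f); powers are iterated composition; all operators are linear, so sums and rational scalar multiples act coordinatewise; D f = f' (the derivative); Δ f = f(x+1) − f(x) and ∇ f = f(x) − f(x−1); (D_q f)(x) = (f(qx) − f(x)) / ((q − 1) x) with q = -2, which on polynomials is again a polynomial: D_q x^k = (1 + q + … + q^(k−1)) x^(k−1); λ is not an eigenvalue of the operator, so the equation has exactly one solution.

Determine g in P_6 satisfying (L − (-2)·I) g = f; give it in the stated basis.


the result is g(x) = (1/4)x^4 - (1/2)x^3 - 3x^2 + (3/4)x + 23/4

write g with unknown coordinates in the stated basis and equate coefficients in (L − (-2)·I) g = f
solving from the highest basis element down gives g = (1/4)x^4 - (1/2)x^3 - 3x^2 + (3/4)x + 23/4
check: L g = 6x^2 - (3/2)x - 23/2
so L g − (-2)·g = (1/2)x^4 - x^3 = f ✓


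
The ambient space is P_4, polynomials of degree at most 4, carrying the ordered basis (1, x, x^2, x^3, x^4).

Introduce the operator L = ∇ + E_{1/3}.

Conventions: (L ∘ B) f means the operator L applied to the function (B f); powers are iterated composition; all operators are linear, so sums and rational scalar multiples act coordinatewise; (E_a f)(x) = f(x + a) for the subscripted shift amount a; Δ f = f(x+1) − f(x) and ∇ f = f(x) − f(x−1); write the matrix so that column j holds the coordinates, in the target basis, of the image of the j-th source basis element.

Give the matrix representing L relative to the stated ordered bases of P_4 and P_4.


the matrix is [[1, 4/3, -8/9, 28/27, -80/81]; [0, 1, 8/3, -8/3, 112/27]; [0, 0, 1, 4, -16/3]; [0, 0, 0, 1, 16/3]; [0, 0, 0, 0, 1]] (rows listed top to bottom)

image of 1: 1
image of x: x + 4/3
image of x^2: x^2 + (8/3)x - 8/9
image of x^3: x^3 + 4x^2 - (8/3)x + 28/27
image of x^4: x^4 + (16/3)x^3 - (16/3)x^2 + (112/27)x - 80/81
each image's coordinates form column j of the matrix


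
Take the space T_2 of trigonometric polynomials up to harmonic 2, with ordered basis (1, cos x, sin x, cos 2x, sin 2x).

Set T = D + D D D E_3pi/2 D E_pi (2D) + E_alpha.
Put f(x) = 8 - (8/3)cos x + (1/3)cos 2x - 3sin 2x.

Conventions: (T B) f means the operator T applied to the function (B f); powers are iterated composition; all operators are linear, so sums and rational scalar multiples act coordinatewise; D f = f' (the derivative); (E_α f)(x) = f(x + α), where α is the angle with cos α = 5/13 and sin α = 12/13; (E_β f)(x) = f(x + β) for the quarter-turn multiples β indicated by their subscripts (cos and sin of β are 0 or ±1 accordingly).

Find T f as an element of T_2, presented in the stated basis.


D f = (8/3)sin x - 6cos 2x - (2/3)sin 2x
D f = (8/3)sin x - 6cos 2x - (2/3)sin 2x
(2D) f = (16/3)sin x - 12cos 2x - (4/3)sin 2x
E_pi (2D) f = -(16/3)sin x - 12cos 2x - (4/3)sin 2x
D E_pi (2D) f = -(16/3)cos x - (8/3)cos 2x + 24sin 2x
E_3pi/2 D E_pi (2D) f = -(16/3)sin x + (8/3)cos 2x - 24sin 2x
D (E_3pi/2 D E_pi) (2D) f = -(16/3)cos x - 48cos 2x - (16/3)sin 2x
D D (E_3pi/2 D E_pi) (2D) f = (16/3)sin x - (32/3)cos 2x + 96sin 2x
D D D (E_3pi/2 D E_pi) (2D) f = (16/3)cos x + 192cos 2x + (64/3)sin 2x
E_alpha f = 8 - (40/39)cos x + (32/13)sin x - (1199/507)cos 2x + (317/169)sin 2x
(D + D D D E_3pi/2 D E_pi (2D) + E_alpha) f = 8 + (56/13)cos x + (200/39)sin x + (93103/507)cos 2x + (11429/507)sin 2x

the result is g(x) = 8 + (56/13)cos x + (200/39)sin x + (93103/507)cos 2x + (11429/507)sin 2x


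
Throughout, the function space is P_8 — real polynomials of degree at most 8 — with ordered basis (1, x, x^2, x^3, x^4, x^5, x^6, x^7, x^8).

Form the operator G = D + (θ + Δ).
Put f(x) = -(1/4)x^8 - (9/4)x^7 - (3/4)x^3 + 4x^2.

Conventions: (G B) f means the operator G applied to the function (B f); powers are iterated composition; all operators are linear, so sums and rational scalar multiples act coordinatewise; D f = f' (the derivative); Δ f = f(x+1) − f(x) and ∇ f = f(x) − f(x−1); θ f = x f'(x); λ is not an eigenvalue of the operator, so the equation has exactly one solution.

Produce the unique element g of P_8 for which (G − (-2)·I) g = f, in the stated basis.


the image equals g(x) = -(1/40)x^8 - (37/180)x^7 + (161/360)x^6 + (1/20)x^5 + (125/432)x^4 - (1057/1350)x^3 + (477/400)x^2 - (13157/8100)x + 18493/16200

write g with unknown coordinates in the stated basis and equate coefficients in (G − (-2)·I) g = f
solving from the highest basis element down gives g = -(1/40)x^8 - (37/180)x^7 + (161/360)x^6 + (1/20)x^5 + (125/432)x^4 - (1057/1350)x^3 + (477/400)x^2 - (13157/8100)x + 18493/16200
check: G g = -(1/5)x^8 - (331/180)x^7 - (161/180)x^6 - (1/10)x^5 - (125/216)x^4 + (2203/2700)x^3 + (323/200)x^2 + (13157/4050)x - 18493/8100
so G g − (-2)·g = -(1/4)x^8 - (9/4)x^7 - (3/4)x^3 + 4x^2 = f ✓


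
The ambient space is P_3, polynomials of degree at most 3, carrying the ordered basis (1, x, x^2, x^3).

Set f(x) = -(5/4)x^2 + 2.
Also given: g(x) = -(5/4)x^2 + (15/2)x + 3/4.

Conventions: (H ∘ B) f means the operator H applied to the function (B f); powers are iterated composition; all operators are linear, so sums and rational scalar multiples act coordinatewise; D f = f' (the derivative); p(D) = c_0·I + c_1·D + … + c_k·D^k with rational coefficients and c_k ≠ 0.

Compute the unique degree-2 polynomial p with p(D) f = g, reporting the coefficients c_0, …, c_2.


D^0 f = -(5/4)x^2 + 2
D^1 f = -(5/2)x
D^2 f = -5/2
matching coefficients of g against c_0 f + c_1 Df + … from the top degree down determines the c_i
solution: c_0 = 1, c_1 = -3, c_2 = 1/2

c_0 = 1, c_1 = -3, c_2 = 1/2


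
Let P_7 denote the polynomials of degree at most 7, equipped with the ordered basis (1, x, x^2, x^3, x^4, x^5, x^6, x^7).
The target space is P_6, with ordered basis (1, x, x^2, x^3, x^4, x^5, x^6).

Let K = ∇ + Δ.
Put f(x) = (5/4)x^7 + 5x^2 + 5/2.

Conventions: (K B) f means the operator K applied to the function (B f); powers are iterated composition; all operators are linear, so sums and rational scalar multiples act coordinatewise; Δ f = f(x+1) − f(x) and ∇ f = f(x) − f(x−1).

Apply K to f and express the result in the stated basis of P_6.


∇ f = (35/4)x^6 - (105/4)x^5 + (175/4)x^4 - (175/4)x^3 + (105/4)x^2 + (5/4)x - 15/4
Δ f = (35/4)x^6 + (105/4)x^5 + (175/4)x^4 + (175/4)x^3 + (105/4)x^2 + (75/4)x + 25/4
(∇ + Δ) f = (35/2)x^6 + (175/2)x^4 + (105/2)x^2 + 20x + 5/2

the result is g(x) = (35/2)x^6 + (175/2)x^4 + (105/2)x^2 + 20x + 5/2


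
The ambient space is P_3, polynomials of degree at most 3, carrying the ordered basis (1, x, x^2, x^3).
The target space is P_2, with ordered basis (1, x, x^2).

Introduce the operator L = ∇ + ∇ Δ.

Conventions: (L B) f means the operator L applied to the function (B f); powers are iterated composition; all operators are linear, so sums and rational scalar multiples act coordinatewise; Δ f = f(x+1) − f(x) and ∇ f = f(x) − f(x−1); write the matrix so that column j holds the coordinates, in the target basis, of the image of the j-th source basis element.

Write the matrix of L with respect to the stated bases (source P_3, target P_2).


image of 1: 0
image of x: 1
image of x^2: 2x + 1
image of x^3: 3x^2 + 3x + 1
each image's coordinates form column j of the matrix

the matrix is [[0, 1, 1, 1]; [0, 0, 2, 3]; [0, 0, 0, 3]] (rows listed top to bottom)


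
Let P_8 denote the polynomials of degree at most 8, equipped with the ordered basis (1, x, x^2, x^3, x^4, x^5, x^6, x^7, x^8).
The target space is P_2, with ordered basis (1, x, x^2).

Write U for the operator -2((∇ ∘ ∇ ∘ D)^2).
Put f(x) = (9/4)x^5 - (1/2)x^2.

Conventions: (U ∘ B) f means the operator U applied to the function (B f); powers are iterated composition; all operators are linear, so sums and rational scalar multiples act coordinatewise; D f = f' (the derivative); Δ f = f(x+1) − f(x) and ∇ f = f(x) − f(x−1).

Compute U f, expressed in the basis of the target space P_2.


g(x) = 0

D f = (45/4)x^4 - x
∇ D f = 45x^3 - (135/2)x^2 + 45x - 49/4
∇ ∇ D f = 135x^2 - 270x + 315/2
D (∇ ∘ ∇ ∘ D) f = 270x - 270
∇ D (∇ ∘ ∇ ∘ D) f = 270
∇ ∇ D (∇ ∘ ∇ ∘ D) f = 0
(-2((∇ ∘ ∇ ∘ D)^2)) f = 0


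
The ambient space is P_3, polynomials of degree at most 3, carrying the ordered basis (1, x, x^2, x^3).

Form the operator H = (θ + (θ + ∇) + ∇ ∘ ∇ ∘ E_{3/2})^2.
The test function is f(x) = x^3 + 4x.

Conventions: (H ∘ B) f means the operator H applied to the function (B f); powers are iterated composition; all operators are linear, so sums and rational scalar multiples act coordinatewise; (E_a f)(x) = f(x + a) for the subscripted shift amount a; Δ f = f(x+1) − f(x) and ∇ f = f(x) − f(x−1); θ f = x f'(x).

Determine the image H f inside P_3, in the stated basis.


θ f = 3x^3 + 4x
θ f = 3x^3 + 4x
∇ f = 3x^2 - 3x + 5
(θ + ∇) f = 3x^3 + 3x^2 + x + 5
E_{3/2} f = x^3 + (9/2)x^2 + (43/4)x + 75/8
∇ E_{3/2} f = 3x^2 + 6x + 29/4
∇ ∇ E_{3/2} f = 6x + 3
(θ + (θ + ∇) + ∇ ∘ ∇ ∘ E_{3/2}) f = 6x^3 + 3x^2 + 11x + 8
θ (θ + (θ + ∇) + ∇ ∘ ∇ ∘ E_{3/2}) f = 18x^3 + 6x^2 + 11x
θ (θ + (θ + ∇) + ∇ ∘ ∇ ∘ E_{3/2}) f = 18x^3 + 6x^2 + 11x
∇ (θ + (θ + ∇) + ∇ ∘ ∇ ∘ E_{3/2}) f = 18x^2 - 12x + 14
(θ + ∇) (θ + (θ + ∇) + ∇ ∘ ∇ ∘ E_{3/2}) f = 18x^3 + 24x^2 - x + 14
E_{3/2} (θ + (θ + ∇) + ∇ ∘ ∇ ∘ E_{3/2}) f = 6x^3 + 30x^2 + (121/2)x + 103/2
∇ E_{3/2} (θ + (θ + ∇) + ∇ ∘ ∇ ∘ E_{3/2}) f = 18x^2 + 42x + 73/2
∇ ∇ E_{3/2} (θ + (θ + ∇) + ∇ ∘ ∇ ∘ E_{3/2}) f = 36x + 24
(θ + (θ + ∇) + ∇ ∘ ∇ ∘ E_{3/2}) (θ + (θ + ∇) + ∇ ∘ ∇ ∘ E_{3/2}) f = 36x^3 + 30x^2 + 46x + 38

the result is g(x) = 36x^3 + 30x^2 + 46x + 38


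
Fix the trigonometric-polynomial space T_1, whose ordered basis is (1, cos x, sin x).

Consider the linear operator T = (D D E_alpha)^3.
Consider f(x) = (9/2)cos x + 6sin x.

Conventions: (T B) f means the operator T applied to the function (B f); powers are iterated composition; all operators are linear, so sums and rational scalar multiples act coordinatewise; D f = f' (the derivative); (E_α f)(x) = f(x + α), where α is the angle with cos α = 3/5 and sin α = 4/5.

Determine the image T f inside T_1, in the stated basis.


g(x) = (21/10)cos x + (36/5)sin x

E_alpha f = (15/2)cos x
D E_alpha f = -(15/2)sin x
D D E_alpha f = -(15/2)cos x
E_alpha (D D E_alpha) f = -(9/2)cos x + 6sin x
D E_alpha (D D E_alpha) f = 6cos x + (9/2)sin x
D D E_alpha (D D E_alpha) f = (9/2)cos x - 6sin x
E_alpha (D D E_alpha) (D D E_alpha) f = -(21/10)cos x - (36/5)sin x
D E_alpha (D D E_alpha) (D D E_alpha) f = -(36/5)cos x + (21/10)sin x
D D E_alpha (D D E_alpha) (D D E_alpha) f = (21/10)cos x + (36/5)sin x


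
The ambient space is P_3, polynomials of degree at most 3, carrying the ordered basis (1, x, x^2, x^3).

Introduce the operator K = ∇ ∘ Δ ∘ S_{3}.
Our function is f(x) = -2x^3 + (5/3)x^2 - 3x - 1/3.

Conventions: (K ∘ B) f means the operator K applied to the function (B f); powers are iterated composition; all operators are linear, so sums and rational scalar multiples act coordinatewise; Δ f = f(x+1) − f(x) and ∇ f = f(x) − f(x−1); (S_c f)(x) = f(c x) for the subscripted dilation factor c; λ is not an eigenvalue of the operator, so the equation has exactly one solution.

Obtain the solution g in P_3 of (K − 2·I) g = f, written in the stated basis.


the image equals g(x) = x^3 - (5/6)x^2 + (165/2)x - 22/3

write g with unknown coordinates in the stated basis and equate coefficients in (K − 2·I) g = f
solving from the highest basis element down gives g = x^3 - (5/6)x^2 + (165/2)x - 22/3
check: K g = 162x - 15
so K g − 2·g = -2x^3 + (5/3)x^2 - 3x - 1/3 = f ✓


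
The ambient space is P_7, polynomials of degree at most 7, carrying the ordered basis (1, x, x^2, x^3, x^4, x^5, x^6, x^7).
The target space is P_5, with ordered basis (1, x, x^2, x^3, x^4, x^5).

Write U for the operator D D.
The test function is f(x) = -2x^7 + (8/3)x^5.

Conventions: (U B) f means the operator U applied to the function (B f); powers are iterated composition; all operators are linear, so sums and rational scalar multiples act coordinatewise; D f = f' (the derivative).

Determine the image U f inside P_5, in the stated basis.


D f = -14x^6 + (40/3)x^4
D D f = -84x^5 + (160/3)x^3

the image equals g(x) = -84x^5 + (160/3)x^3


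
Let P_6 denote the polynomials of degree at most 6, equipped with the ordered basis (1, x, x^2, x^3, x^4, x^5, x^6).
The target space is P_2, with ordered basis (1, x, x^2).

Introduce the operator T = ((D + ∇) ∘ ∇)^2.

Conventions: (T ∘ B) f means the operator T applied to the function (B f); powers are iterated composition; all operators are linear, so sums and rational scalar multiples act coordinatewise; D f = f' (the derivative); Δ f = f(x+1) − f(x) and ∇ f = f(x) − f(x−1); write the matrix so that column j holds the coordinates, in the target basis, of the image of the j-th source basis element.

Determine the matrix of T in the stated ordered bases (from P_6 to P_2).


image of 1: 0
image of x: 0
image of x^2: 0
image of x^3: 0
image of x^4: 96
image of x^5: 480x - 720
image of x^6: 1440x^2 - 4320x + 3780
each image's coordinates form column j of the matrix

the matrix is [[0, 0, 0, 0, 96, -720, 3780]; [0, 0, 0, 0, 0, 480, -4320]; [0, 0, 0, 0, 0, 0, 1440]] (rows listed top to bottom)


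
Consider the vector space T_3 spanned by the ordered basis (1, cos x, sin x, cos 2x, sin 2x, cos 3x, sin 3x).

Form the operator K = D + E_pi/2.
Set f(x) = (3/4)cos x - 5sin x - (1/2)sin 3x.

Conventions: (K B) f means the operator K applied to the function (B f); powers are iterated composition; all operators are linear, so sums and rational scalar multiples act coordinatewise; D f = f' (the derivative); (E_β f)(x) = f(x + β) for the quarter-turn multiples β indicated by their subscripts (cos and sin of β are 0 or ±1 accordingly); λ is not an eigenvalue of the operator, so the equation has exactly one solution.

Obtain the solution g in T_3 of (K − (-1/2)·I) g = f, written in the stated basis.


write g with unknown coordinates in the stated basis and equate coefficients in (K − (-1/2)·I) g = f
solving from the highest basis element down gives g = (83/34)cos x - (4/17)sin x + (4/17)cos 3x - (1/17)sin 3x
check: K g = -(8/17)cos x - (83/17)sin x - (2/17)cos 3x - (8/17)sin 3x
so K g − (-1/2)·g = (3/4)cos x - 5sin x - (1/2)sin 3x = f ✓

the image equals g(x) = (83/34)cos x - (4/17)sin x + (4/17)cos 3x - (1/17)sin 3x


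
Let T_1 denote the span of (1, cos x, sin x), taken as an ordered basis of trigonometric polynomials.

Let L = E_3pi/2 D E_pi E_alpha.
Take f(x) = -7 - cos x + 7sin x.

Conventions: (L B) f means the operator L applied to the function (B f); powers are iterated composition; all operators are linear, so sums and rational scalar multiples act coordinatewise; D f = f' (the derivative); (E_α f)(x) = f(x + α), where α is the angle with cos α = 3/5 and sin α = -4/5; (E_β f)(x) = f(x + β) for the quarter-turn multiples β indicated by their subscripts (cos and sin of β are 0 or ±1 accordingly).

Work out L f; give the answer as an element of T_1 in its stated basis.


E_alpha f = -7 - (31/5)cos x + (17/5)sin x
E_pi E_alpha f = -7 + (31/5)cos x - (17/5)sin x
D E_pi E_alpha f = -(17/5)cos x - (31/5)sin x
E_3pi/2 D E_pi E_alpha f = (31/5)cos x - (17/5)sin x

the image equals g(x) = (31/5)cos x - (17/5)sin x


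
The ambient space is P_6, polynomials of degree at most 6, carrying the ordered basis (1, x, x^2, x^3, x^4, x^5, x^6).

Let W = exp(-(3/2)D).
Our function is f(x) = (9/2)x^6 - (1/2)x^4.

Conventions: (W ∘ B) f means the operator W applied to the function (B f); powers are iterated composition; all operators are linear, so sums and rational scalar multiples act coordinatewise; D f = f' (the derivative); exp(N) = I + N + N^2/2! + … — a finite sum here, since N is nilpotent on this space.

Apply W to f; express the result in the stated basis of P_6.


order-1 term: -(81/2)x^5 + 3x^3
order-2 term: (1215/8)x^4 - (27/4)x^2
order-3 term: -(1215/4)x^3 + (27/4)x
order-4 term: (10935/32)x^2 - 81/32
order-5 term: -(6561/32)x
order-6 term: 6561/128
the series for exp(-(3/2)D) f terminates at order 6
exp(-(3/2)D) f = (9/2)x^6 - (81/2)x^5 + (1211/8)x^4 - (1203/4)x^3 + (10719/32)x^2 - (6345/32)x + 6237/128

the image equals g(x) = (9/2)x^6 - (81/2)x^5 + (1211/8)x^4 - (1203/4)x^3 + (10719/32)x^2 - (6345/32)x + 6237/128


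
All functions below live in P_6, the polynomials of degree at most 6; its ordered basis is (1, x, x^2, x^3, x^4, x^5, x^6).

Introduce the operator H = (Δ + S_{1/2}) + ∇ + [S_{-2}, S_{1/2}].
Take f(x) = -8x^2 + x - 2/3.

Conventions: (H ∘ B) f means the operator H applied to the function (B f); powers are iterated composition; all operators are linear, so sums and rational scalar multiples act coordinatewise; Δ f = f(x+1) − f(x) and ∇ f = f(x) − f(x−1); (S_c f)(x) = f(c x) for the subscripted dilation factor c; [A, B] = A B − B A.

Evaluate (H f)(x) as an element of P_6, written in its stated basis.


Δ f = -16x - 7
S_{1/2} f = -2x^2 + (1/2)x - 2/3
(Δ + S_{1/2}) f = -2x^2 - (31/2)x - 23/3
∇ f = -16x + 9
S_{1/2} f = -2x^2 + (1/2)x - 2/3
S_{-2} S_{1/2} f = -8x^2 - x - 2/3
S_{-2} f = -32x^2 - 2x - 2/3
S_{1/2} S_{-2} f = -8x^2 - x - 2/3
[S_{-2}, S_{1/2}] f = 0
((Δ + S_{1/2}) + ∇ + [S_{-2}, S_{1/2}]) f = -2x^2 - (63/2)x + 4/3

g(x) = -2x^2 - (63/2)x + 4/3


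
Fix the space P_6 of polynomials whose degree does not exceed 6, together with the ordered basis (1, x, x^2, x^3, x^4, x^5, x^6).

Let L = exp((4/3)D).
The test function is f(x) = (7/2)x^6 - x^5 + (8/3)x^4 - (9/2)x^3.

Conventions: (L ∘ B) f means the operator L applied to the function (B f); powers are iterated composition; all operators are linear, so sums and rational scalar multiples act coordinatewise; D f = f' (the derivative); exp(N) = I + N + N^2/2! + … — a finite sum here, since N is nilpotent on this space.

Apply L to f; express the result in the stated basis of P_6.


order-1 term: 28x^5 - (20/3)x^4 + (128/9)x^3 - 18x^2
order-2 term: (280/3)x^4 - (160/9)x^3 + (256/9)x^2 - 24x
order-3 term: (4480/27)x^3 - (640/27)x^2 + (2048/81)x - 32/3
order-4 term: (4480/27)x^2 - (1280/81)x + 2048/243
order-5 term: (7168/81)x - 1024/243
order-6 term: 14336/729
the series for exp((4/3)D) f terminates at order 6
exp((4/3)D) f = (7/2)x^6 + 27x^5 + (268/3)x^4 + (8525/54)x^3 + (458/3)x^2 + (5992/81)x + 9632/729

the image equals g(x) = (7/2)x^6 + 27x^5 + (268/3)x^4 + (8525/54)x^3 + (458/3)x^2 + (5992/81)x + 9632/729


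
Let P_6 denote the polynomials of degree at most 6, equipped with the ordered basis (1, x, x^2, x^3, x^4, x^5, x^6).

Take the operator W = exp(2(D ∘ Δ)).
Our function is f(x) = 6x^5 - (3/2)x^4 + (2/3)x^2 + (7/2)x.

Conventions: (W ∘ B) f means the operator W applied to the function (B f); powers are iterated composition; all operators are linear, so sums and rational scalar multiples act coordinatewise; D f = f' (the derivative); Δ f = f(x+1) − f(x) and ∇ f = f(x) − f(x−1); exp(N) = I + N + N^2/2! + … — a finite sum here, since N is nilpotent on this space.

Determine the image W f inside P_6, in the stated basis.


the result is g(x) = 6x^5 - (3/2)x^4 + 240x^3 + (974/3)x^2 + (3295/2)x + 4256/3

order-1 term: 240x^3 + 324x^2 + 204x + 152/3
order-2 term: 1440x + 1368
the series for exp(2(D ∘ Δ)) f terminates at order 2
exp(2(D ∘ Δ)) f = 6x^5 - (3/2)x^4 + 240x^3 + (974/3)x^2 + (3295/2)x + 4256/3


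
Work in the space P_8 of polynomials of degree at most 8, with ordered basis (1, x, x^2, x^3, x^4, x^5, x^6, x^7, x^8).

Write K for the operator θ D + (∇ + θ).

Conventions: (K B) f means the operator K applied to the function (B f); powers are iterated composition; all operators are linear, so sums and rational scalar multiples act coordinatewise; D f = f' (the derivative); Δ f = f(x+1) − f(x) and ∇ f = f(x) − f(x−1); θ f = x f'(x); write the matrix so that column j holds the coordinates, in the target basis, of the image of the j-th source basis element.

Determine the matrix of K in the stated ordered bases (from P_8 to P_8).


image of 1: 0
image of x: x + 1
image of x^2: 2x^2 + 4x - 1
image of x^3: 3x^3 + 9x^2 - 3x + 1
image of x^4: 4x^4 + 16x^3 - 6x^2 + 4x - 1
image of x^5: 5x^5 + 25x^4 - 10x^3 + 10x^2 - 5x + 1
image of x^6: 6x^6 + 36x^5 - 15x^4 + 20x^3 - 15x^2 + 6x - 1
image of x^7: 7x^7 + 49x^6 - 21x^5 + 35x^4 - 35x^3 + 21x^2 - 7x + 1
image of x^8: 8x^8 + 64x^7 - 28x^6 + 56x^5 - 70x^4 + 56x^3 - 28x^2 + 8x - 1
each image's coordinates form column j of the matrix

the matrix is [[0, 1, -1, 1, -1, 1, -1, 1, -1]; [0, 1, 4, -3, 4, -5, 6, -7, 8]; [0, 0, 2, 9, -6, 10, -15, 21, -28]; [0, 0, 0, 3, 16, -10, 20, -35, 56]; [0, 0, 0, 0, 4, 25, -15, 35, -70]; [0, 0, 0, 0, 0, 5, 36, -21, 56]; [0, 0, 0, 0, 0, 0, 6, 49, -28]; [0, 0, 0, 0, 0, 0, 0, 7, 64]; [0, 0, 0, 0, 0, 0, 0, 0, 8]] (rows listed top to bottom)


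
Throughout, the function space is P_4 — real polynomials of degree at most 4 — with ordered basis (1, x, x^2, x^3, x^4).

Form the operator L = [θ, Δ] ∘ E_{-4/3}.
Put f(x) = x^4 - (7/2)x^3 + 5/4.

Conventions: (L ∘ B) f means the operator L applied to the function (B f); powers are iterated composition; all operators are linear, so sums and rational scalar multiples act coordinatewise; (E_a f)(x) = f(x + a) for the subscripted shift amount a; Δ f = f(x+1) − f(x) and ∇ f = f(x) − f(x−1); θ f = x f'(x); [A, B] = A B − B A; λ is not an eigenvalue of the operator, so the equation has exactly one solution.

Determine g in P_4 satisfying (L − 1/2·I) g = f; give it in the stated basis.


write g with unknown coordinates in the stated basis and equate coefficients in (L − 1/2·I) g = f
solving from the highest basis element down gives g = -2x^4 + 23x^3 - 154x^2 + (2140/3)x - 89123/54
check: L g = 8x^3 - 77x^2 + (1070/3)x - 22247/27
so L g − 1/2·g = x^4 - (7/2)x^3 + 5/4 = f ✓

the result is g(x) = -2x^4 + 23x^3 - 154x^2 + (2140/3)x - 89123/54


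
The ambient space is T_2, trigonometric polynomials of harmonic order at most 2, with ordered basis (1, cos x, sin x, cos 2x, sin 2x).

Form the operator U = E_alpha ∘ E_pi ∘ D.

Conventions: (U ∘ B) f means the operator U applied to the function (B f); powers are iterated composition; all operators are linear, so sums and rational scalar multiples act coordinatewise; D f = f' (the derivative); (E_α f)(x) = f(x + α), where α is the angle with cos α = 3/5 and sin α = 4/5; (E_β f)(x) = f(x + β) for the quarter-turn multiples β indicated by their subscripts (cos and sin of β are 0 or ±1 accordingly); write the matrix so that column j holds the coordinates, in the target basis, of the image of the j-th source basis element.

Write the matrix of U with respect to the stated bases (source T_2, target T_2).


image of 1: 0
image of cos x: (4/5)cos x + (3/5)sin x
image of sin x: -(3/5)cos x + (4/5)sin x
image of cos 2x: -(48/25)cos 2x + (14/25)sin 2x
image of sin 2x: -(14/25)cos 2x - (48/25)sin 2x
each image's coordinates form column j of the matrix

the matrix is [[0, 0, 0, 0, 0]; [0, 4/5, -3/5, 0, 0]; [0, 3/5, 4/5, 0, 0]; [0, 0, 0, -48/25, -14/25]; [0, 0, 0, 14/25, -48/25]] (rows listed top to bottom)


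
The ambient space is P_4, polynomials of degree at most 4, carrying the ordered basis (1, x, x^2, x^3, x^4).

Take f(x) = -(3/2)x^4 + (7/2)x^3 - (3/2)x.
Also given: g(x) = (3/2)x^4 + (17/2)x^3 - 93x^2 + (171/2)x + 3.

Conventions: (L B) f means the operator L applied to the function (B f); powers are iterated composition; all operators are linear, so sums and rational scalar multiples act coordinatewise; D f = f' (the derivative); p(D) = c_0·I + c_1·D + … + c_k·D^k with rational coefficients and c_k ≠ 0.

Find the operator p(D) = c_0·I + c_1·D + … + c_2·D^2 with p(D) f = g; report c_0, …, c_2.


p(D) = -I − 2·D + 4·D^2, i.e. c_0 = -1, c_1 = -2, c_2 = 4

D^0 f = -(3/2)x^4 + (7/2)x^3 - (3/2)x
D^1 f = -6x^3 + (21/2)x^2 - 3/2
D^2 f = -18x^2 + 21x
matching coefficients of g against c_0 f + c_1 Df + … from the top degree down determines the c_i
solution: c_0 = -1, c_1 = -2, c_2 = 4


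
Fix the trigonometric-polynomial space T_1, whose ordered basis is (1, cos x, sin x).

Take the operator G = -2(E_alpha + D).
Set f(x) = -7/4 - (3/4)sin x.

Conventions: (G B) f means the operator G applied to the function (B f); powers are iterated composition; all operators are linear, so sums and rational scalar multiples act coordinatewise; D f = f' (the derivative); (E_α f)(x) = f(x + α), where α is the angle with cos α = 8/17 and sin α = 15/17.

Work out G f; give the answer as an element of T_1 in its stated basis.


E_alpha f = -7/4 - (45/68)cos x - (6/17)sin x
D f = -(3/4)cos x
(E_alpha + D) f = -7/4 - (24/17)cos x - (6/17)sin x
(-2(E_alpha + D)) f = 7/2 + (48/17)cos x + (12/17)sin x

the image equals g(x) = 7/2 + (48/17)cos x + (12/17)sin x


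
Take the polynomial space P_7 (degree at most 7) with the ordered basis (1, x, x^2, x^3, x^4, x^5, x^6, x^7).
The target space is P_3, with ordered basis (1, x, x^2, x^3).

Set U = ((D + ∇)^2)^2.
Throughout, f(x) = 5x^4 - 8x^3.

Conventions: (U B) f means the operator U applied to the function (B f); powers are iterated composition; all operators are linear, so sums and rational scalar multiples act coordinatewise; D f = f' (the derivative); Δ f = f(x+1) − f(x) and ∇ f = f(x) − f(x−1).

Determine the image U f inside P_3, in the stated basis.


g(x) = 1920

D f = 20x^3 - 24x^2
∇ f = 20x^3 - 54x^2 + 44x - 13
(D + ∇) f = 40x^3 - 78x^2 + 44x - 13
D (D + ∇) f = 120x^2 - 156x + 44
∇ (D + ∇) f = 120x^2 - 276x + 162
(D + ∇) (D + ∇) f = 240x^2 - 432x + 206
D (D + ∇)^2 f = 480x - 432
∇ (D + ∇)^2 f = 480x - 672
(D + ∇) (D + ∇)^2 f = 960x - 1104
D (D + ∇) (D + ∇)^2 f = 960
∇ (D + ∇) (D + ∇)^2 f = 960
(D + ∇) (D + ∇) (D + ∇)^2 f = 1920
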